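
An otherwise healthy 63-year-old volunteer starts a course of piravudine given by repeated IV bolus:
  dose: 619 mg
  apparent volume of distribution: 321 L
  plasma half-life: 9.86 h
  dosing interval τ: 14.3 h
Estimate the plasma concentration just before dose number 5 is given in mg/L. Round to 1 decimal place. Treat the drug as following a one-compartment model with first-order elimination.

C₀ per dose = Dose / Vd = 619 / 321 = 1.928 mg/L
k = ln2 / t½ = 0.693147 / 9.86 = 0.07030 h⁻¹
Fraction remaining after one interval: r = e^(−kτ) = e^(−0.07030 × 14.3) = 0.3659
Before dose 5, 4 doses have been given (aged 1τ, 2τ, 3τ, 4τ).
C_trough = C₀ × (r + r² + … + r^4) = C₀ × r(1−r^4)/(1−r)
        = 1.928 × 0.3659 × (1 − 0.01792) / (1 − 0.3659) = 1.093 mg/L

1.1 mg/L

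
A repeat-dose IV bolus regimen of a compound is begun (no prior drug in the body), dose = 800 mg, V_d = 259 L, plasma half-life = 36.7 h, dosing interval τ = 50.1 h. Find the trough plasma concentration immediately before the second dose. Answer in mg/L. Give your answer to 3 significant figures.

C₀ per dose = Dose / Vd = 800 / 259 = 3.089 mg/L
k = ln2 / t½ = 0.693147 / 36.7 = 0.01889 h⁻¹
Fraction remaining after one interval: r = e^(−kτ) = e^(−0.01889 × 50.1) = 0.3881
Before dose 2, 1 dose has been given (aged 1τ).
C_trough = C₀ × r = 3.089 × 0.3881 = 1.199 mg/L

1.20 mg/L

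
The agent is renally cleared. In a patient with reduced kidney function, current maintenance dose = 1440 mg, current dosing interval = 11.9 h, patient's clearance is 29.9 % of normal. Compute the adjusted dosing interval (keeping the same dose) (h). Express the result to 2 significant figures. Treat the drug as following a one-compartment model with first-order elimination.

To keep the same average steady-state level, dosing rate must scale with clearance.
CL ratio = 29.9 / 100 = 0.2990
New interval (same dose) = 11.9 / 0.2990 = 39.80 h

40 h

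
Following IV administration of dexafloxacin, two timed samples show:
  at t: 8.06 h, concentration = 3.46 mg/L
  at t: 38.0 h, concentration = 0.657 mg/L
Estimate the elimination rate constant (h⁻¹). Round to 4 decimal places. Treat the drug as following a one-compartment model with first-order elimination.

k = ln(C₁/C₂) / (t₂ − t₁) = ln(3.46/0.657) / (38.0 − 8.06)
  = 1.661 / 29.94 = 0.05548 h⁻¹

0.0555 h⁻¹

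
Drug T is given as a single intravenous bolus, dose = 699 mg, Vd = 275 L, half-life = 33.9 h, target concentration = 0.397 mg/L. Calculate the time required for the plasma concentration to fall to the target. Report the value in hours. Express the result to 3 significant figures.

90.8 h

C₀ = Dose / Vd = 699.0 / 275 = 2.542 mg/L
k = ln2 / t½ = 0.693147 / 33.9 = 0.02045 h⁻¹
t = ln(C₀ / C) / k = ln(2.542 / 0.397) / 0.02045
  = ln(6.403) / 0.02045 = 1.857 / 0.02045 = 90.81 h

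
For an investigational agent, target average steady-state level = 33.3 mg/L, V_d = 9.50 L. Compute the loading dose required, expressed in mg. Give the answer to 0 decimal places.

316 mg

LD = Css × Vd = 33.3 × 9.50 = 316.4 mg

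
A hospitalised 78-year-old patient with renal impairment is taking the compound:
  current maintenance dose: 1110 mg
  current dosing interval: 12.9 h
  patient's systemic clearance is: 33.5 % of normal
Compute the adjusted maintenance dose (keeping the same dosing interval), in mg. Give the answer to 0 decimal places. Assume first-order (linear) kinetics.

372 mg

To keep the same average steady-state level, dosing rate must scale with clearance.
CL ratio = 33.5 / 100 = 0.3350
New dose (same interval) = 1110 × 0.3350 = 371.9 mg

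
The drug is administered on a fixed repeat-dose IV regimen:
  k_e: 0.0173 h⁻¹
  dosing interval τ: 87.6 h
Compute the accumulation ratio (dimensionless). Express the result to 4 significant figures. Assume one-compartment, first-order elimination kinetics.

e^(−kτ) = e^(−0.01730 × 87.6) = 0.2197
Accumulation ratio R = 1 / (1 − e^(−kτ)) = 1 / (1 − 0.2197) = 1.282

1.282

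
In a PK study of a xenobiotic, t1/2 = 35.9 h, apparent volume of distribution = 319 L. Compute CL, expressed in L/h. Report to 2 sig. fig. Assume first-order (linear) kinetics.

k = ln2 / t½ = 0.693147 / 35.9 = 0.01931 h⁻¹
CL = k × Vd = 0.01931 × 319 = 6.160 L/h

6.2 L/h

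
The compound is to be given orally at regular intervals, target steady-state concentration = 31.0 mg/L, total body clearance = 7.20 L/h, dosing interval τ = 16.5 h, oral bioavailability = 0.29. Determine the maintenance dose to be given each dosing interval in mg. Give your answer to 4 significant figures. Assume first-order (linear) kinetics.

At steady state, F × (Dose/τ) = Css × CL.
Dose = Css × CL × τ / F = 31.0 × 7.200 × 16.5 / 0.29 = 12700 mg

12700 mg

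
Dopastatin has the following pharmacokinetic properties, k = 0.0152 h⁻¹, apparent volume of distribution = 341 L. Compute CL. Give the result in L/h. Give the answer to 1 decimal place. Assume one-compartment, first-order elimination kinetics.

5.2 L/h

CL = k × Vd = 0.0152 × 341 = 5.183 L/h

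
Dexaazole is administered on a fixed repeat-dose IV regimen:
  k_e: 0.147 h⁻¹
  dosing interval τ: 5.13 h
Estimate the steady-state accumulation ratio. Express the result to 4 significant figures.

1.888

e^(−kτ) = e^(−0.1470 × 5.13) = 0.4704
Accumulation ratio R = 1 / (1 − e^(−kτ)) = 1 / (1 − 0.4704) = 1.888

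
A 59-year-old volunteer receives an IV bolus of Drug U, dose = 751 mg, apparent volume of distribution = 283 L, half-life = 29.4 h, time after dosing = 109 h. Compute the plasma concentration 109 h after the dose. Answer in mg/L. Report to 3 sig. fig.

0.203 mg/L

C₀ = Dose / Vd = 751.0 / 283 = 2.654 mg/L
k = ln2 / t½ = 0.693147 / 29.4 = 0.02358 h⁻¹
C = C₀ · e^(−k·t) = 2.654 × e^(−0.02358 × 109)
  = 2.654 × 0.07652 = 0.2031 mg/L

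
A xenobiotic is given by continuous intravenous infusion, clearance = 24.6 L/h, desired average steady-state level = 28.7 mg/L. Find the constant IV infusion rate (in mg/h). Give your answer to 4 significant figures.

706.0 mg/h

At steady state, infusion rate R₀ = Css × CL = 28.7 × 24.60 = 706.0 mg/h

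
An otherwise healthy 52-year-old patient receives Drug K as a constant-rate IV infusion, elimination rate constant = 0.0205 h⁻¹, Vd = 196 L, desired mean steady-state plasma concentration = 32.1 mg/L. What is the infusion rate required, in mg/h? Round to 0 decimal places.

129 mg/h

CL = k × Vd = 0.02050 × 196 = 4.018 L/h
At steady state, infusion rate R₀ = Css × CL = 32.1 × 4.018 = 129.0 mg/h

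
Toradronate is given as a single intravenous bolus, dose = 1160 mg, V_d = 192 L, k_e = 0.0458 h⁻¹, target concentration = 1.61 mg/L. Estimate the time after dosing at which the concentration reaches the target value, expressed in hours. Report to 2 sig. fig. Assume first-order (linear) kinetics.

29 h

C₀ = Dose / Vd = 1160 / 192 = 6.042 mg/L
t = ln(C₀ / C) / k = ln(6.042 / 1.61) / 0.04580
  = ln(3.753) / 0.04580 = 1.323 / 0.04580 = 28.89 h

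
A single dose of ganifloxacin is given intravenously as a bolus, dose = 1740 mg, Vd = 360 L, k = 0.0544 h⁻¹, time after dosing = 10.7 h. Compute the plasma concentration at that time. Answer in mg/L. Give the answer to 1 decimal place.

2.7 mg/L

C₀ = Dose / Vd = 1740 / 360 = 4.833 mg/L
C = C₀ · e^(−k·t) = 4.833 × e^(−0.05440 × 10.7)
  = 4.833 × 0.5587 = 2.700 mg/L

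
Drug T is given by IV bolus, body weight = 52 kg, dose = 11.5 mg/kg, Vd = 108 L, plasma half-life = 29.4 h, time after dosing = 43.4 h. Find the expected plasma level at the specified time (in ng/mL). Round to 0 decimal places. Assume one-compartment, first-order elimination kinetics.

Total dose = 11.5 × 52 = 598.0 mg
C₀ = Dose / Vd = 598.0 / 108 = 5.537 mg/L
k = ln2 / t½ = 0.693147 / 29.4 = 0.02358 h⁻¹
C = C₀ · e^(−k·t) = 5.537 × e^(−0.02358 × 43.4)
  = 5.537 × 0.3594 = 1.990 mg/L
Convert: 1.990 mg/L × 1000 = 1990 ng/mL

1990 ng/mL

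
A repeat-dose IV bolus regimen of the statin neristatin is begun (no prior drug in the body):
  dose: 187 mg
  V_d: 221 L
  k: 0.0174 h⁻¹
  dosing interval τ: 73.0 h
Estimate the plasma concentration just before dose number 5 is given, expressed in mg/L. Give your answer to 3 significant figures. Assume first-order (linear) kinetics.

0.328 mg/L

C₀ per dose = Dose / Vd = 187 / 221 = 0.8462 mg/L
Fraction remaining after one interval: r = e^(−kτ) = e^(−0.01740 × 73.0) = 0.2808
Before dose 5, 4 doses have been given (aged 1τ, 2τ, 3τ, 4τ).
C_trough = C₀ × (r + r² + … + r^4) = C₀ × r(1−r^4)/(1−r)
        = 0.8462 × 0.2808 × (1 − 0.006217) / (1 − 0.2808) = 0.3283 mg/L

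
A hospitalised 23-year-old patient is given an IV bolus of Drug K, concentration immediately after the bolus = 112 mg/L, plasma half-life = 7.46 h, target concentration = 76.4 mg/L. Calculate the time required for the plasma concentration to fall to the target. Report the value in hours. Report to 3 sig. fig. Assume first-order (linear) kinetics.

4.12 h

k = ln2 / t½ = 0.693147 / 7.46 = 0.09292 h⁻¹
t = ln(C₀ / C) / k = ln(112.0 / 76.4) / 0.09292
  = ln(1.466) / 0.09292 = 0.3825 / 0.09292 = 4.116 h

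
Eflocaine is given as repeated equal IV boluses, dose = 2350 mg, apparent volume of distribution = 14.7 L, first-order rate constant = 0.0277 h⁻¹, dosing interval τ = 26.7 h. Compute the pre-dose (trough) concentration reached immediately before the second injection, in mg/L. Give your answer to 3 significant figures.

C₀ per dose = Dose / Vd = 2350 / 14.7 = 159.9 mg/L
Fraction remaining after one interval: r = e^(−kτ) = e^(−0.02770 × 26.7) = 0.4773
Before dose 2, 1 dose has been given (aged 1τ).
C_trough = C₀ × r = 159.9 × 0.4773 = 76.32 mg/L

76.3 mg/L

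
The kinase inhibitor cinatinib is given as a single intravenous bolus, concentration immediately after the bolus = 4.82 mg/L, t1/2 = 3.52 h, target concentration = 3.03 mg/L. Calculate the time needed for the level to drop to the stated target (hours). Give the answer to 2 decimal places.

k = ln2 / t½ = 0.693147 / 3.52 = 0.1969 h⁻¹
t = ln(C₀ / C) / k = ln(4.820 / 3.03) / 0.1969
  = ln(1.591) / 0.1969 = 0.4644 / 0.1969 = 2.359 h

2.36 h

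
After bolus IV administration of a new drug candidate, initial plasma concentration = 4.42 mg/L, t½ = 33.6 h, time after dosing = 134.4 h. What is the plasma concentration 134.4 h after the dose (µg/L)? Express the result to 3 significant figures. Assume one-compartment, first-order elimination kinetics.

276 µg/L

k = ln2 / t½ = 0.693147 / 33.6 = 0.02063 h⁻¹
t / t½ = 134.4 / 33.6 = 4 half-lives
C = C₀ × (1/2)^4 = 4.420 × 0.06250 = 0.2763 mg/L
Convert: 0.2763 mg/L × 1000 = 276.3 µg/L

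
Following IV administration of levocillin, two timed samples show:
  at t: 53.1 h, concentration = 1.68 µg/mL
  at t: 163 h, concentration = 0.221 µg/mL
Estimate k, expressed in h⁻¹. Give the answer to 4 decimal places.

k = ln(C₁/C₂) / (t₂ − t₁) = ln(1.68/0.221) / (163 − 53.1)
  = 2.028 / 109.9 = 0.01845 h⁻¹

0.0185 h⁻¹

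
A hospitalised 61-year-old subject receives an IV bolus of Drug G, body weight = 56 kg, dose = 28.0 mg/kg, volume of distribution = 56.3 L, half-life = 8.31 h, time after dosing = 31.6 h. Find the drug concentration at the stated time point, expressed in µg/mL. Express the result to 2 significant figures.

2.0 µg/mL

Total dose = 28.0 × 56 = 1568 mg
C₀ = Dose / Vd = 1568 / 56.3 = 27.85 mg/L
k = ln2 / t½ = 0.693147 / 8.31 = 0.08341 h⁻¹
C = C₀ · e^(−k·t) = 27.85 × e^(−0.08341 × 31.6)
  = 27.85 × 0.07166 = 1.996 mg/L
(1.996 mg/L = 1.996 µg/mL)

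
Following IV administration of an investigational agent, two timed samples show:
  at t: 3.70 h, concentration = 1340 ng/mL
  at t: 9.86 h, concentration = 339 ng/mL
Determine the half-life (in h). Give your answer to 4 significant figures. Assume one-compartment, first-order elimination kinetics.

k = ln(C₁/C₂) / (t₂ − t₁) = ln(1340/339) / (9.86 − 3.70)
  = 1.374 / 6.160 = 0.2231 h⁻¹
t½ = ln2 / k = 0.693147 / 0.2231 = 3.107 h

3.107 h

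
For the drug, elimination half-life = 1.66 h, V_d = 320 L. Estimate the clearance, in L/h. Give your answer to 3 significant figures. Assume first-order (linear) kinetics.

k = ln2 / t½ = 0.693147 / 1.66 = 0.4176 h⁻¹
CL = k × Vd = 0.4176 × 320 = 133.6 L/h

134 L/h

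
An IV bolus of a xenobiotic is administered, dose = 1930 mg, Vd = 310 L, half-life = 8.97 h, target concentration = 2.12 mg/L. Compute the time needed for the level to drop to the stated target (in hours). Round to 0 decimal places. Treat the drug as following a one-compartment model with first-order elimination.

C₀ = Dose / Vd = 1930 / 310 = 6.226 mg/L
k = ln2 / t½ = 0.693147 / 8.97 = 0.07727 h⁻¹
t = ln(C₀ / C) / k = ln(6.226 / 2.12) / 0.07727
  = ln(2.937) / 0.07727 = 1.077 / 0.07727 = 13.94 h

14 h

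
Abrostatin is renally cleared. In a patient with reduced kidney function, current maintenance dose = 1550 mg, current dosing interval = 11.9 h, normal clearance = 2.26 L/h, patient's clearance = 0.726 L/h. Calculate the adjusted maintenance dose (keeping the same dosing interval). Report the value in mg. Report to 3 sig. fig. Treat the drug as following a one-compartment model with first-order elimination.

498 mg

To keep the same average steady-state level, dosing rate must scale with clearance.
CL ratio = 0.726 / 2.26 = 0.3212
New dose (same interval) = 1550 × 0.3212 = 497.9 mg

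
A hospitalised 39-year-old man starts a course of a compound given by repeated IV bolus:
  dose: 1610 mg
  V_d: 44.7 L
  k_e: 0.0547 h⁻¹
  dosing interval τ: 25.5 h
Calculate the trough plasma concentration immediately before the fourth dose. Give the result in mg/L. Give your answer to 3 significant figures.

11.7 mg/L

C₀ per dose = Dose / Vd = 1610 / 44.7 = 36.02 mg/L
Fraction remaining after one interval: r = e^(−kτ) = e^(−0.05470 × 25.5) = 0.2479
Before dose 4, 3 doses have been given (aged 1τ, 2τ, 3τ).
C_trough = C₀ × (r + r² + … + r^3) = C₀ × r(1−r^3)/(1−r)
        = 36.02 × 0.2479 × (1 − 0.01523) / (1 − 0.2479) = 11.69 mg/L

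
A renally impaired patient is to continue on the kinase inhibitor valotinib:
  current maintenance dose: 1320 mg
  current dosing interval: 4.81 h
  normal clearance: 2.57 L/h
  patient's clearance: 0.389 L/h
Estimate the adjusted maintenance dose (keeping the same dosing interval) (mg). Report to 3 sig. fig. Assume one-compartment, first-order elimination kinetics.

To keep the same average steady-state level, dosing rate must scale with clearance.
CL ratio = 0.389 / 2.57 = 0.1514
New dose (same interval) = 1320 × 0.1514 = 199.8 mg

200 mg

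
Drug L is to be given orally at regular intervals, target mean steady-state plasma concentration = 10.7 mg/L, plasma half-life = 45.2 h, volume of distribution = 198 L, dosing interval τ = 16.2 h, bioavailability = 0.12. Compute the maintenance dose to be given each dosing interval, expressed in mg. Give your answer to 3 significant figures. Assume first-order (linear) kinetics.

k = ln2 / t½ = 0.693147 / 45.2 = 0.01534 h⁻¹
CL = k × Vd = 0.01534 × 198 = 3.037 L/h
At steady state, F × (Dose/τ) = Css × CL.
Dose = Css × CL × τ / F = 10.7 × 3.037 × 16.2 / 0.12 = 4387 mg

4390 mg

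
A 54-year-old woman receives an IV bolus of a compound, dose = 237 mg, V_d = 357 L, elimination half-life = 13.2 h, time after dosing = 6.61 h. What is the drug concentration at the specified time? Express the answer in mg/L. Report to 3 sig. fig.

0.469 mg/L

C₀ = Dose / Vd = 237.0 / 357 = 0.6639 mg/L
k = ln2 / t½ = 0.693147 / 13.2 = 0.05251 h⁻¹
C = C₀ · e^(−k·t) = 0.6639 × e^(−0.05251 × 6.61)
  = 0.6639 × 0.7067 = 0.4692 mg/L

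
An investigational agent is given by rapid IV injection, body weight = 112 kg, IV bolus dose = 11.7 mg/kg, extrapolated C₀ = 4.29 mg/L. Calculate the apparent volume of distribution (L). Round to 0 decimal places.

305 L

Dose = 11.7 × 112 = 1310 mg
Vd = Dose / C₀ = 1310 / 4.29 = 305.4 L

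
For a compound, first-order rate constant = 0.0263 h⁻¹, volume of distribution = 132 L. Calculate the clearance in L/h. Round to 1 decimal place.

CL = k × Vd = 0.0263 × 132 = 3.472 L/h

3.5 L/h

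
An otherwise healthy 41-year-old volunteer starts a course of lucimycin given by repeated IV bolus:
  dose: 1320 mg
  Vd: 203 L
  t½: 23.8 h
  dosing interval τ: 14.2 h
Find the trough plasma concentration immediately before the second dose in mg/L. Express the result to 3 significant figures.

C₀ per dose = Dose / Vd = 1320 / 203 = 6.502 mg/L
k = ln2 / t½ = 0.693147 / 23.8 = 0.02912 h⁻¹
Fraction remaining after one interval: r = e^(−kτ) = e^(−0.02912 × 14.2) = 0.6613
Before dose 2, 1 dose has been given (aged 1τ).
C_trough = C₀ × r = 6.502 × 0.6613 = 4.300 mg/L

4.30 mg/L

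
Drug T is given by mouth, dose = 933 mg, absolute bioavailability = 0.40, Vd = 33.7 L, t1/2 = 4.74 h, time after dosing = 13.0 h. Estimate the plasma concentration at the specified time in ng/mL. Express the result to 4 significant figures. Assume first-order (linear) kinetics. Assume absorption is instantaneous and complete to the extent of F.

Amount reaching circulation = F × Dose = 0.40 × 933.0 = 373.2 mg
C₀ = F·Dose / Vd = 373.2 / 33.7 = 11.07 mg/L
k = ln2 / t½ = 0.693147 / 4.74 = 0.1462 h⁻¹
C = C₀ · e^(−k·t) = 11.07 × e^(−0.1462 × 13.0)
  = 11.07 × 0.1495 = 1.655 mg/L
Convert: 1.655 mg/L × 1000 = 1655 ng/mL

1655 ng/mL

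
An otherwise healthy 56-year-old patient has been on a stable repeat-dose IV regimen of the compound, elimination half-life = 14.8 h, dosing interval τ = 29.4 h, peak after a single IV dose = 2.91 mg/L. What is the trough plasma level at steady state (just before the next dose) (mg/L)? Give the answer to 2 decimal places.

k = ln2 / t½ = 0.693147 / 14.8 = 0.04683 h⁻¹
e^(−kτ) = e^(−0.04683 × 29.4) = 0.2524
Accumulation ratio R = 1 / (1 − e^(−kτ)) = 1 / (1 − 0.2524) = 1.338
Steady-state trough = C₀ × R × e^(−kτ) = 2.91 × 1.338 × 0.2524 = 0.9827 mg/L

0.98 mg/L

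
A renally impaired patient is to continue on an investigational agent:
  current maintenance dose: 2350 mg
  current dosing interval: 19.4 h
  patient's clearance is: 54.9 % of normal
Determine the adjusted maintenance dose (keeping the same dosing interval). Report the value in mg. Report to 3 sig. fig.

1290 mg

To keep the same average steady-state level, dosing rate must scale with clearance.
CL ratio = 54.9 / 100 = 0.5490
New dose (same interval) = 2350 × 0.5490 = 1290 mg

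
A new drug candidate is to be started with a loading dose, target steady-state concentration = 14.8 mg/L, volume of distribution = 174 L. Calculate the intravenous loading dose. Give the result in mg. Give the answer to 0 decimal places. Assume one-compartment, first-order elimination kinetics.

2575 mg

LD = Css × Vd = 14.8 × 174 = 2575 mg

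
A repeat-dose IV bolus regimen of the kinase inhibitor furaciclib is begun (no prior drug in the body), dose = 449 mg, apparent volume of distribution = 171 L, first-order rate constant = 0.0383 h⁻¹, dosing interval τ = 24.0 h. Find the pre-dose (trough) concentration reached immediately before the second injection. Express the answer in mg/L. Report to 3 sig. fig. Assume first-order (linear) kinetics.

C₀ per dose = Dose / Vd = 449 / 171 = 2.626 mg/L
Fraction remaining after one interval: r = e^(−kτ) = e^(−0.03830 × 24.0) = 0.3988
Before dose 2, 1 dose has been given (aged 1τ).
C_trough = C₀ × r = 2.626 × 0.3988 = 1.047 mg/L

1.05 mg/L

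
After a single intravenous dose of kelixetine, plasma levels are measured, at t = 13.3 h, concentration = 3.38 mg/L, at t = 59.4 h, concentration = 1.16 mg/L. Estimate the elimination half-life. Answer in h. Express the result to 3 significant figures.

k = ln(C₁/C₂) / (t₂ − t₁) = ln(3.38/1.16) / (59.4 − 13.3)
  = 1.069 / 46.10 = 0.02319 h⁻¹
t½ = ln2 / k = 0.693147 / 0.02319 = 29.89 h

29.9 h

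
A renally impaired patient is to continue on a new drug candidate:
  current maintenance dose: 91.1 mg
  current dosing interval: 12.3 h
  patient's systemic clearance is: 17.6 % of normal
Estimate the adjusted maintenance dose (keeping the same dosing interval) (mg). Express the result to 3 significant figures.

16.0 mg

To keep the same average steady-state level, dosing rate must scale with clearance.
CL ratio = 17.6 / 100 = 0.1760
New dose (same interval) = 91.1 × 0.1760 = 16.03 mg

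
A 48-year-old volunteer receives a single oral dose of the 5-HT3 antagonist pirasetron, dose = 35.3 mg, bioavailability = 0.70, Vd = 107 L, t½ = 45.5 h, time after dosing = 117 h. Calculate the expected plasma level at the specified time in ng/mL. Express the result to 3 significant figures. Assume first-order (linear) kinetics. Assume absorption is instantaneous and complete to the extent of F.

Amount reaching circulation = F × Dose = 0.70 × 35.30 = 24.71 mg
C₀ = F·Dose / Vd = 24.71 / 107 = 0.2309 mg/L
k = ln2 / t½ = 0.693147 / 45.5 = 0.01523 h⁻¹
C = C₀ · e^(−k·t) = 0.2309 × e^(−0.01523 × 117)
  = 0.2309 × 0.1683 = 0.03886 mg/L
Convert: 0.03886 mg/L × 1000 = 38.86 ng/mL

38.9 ng/mL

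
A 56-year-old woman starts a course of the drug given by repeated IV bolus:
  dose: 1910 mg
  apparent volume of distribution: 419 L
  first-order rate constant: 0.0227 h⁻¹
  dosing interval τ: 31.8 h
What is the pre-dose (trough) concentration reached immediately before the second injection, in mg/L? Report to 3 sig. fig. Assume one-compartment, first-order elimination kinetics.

2.21 mg/L

C₀ per dose = Dose / Vd = 1910 / 419 = 4.558 mg/L
Fraction remaining after one interval: r = e^(−kτ) = e^(−0.02270 × 31.8) = 0.4858
Before dose 2, 1 dose has been given (aged 1τ).
C_trough = C₀ × r = 4.558 × 0.4858 = 2.214 mg/L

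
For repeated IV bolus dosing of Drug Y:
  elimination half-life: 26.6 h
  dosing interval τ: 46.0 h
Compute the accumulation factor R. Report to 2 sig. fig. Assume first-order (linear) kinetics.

1.4

k = ln2 / t½ = 0.693147 / 26.6 = 0.02606 h⁻¹
e^(−kτ) = e^(−0.02606 × 46.0) = 0.3016
Accumulation ratio R = 1 / (1 − e^(−kτ)) = 1 / (1 − 0.3016) = 1.432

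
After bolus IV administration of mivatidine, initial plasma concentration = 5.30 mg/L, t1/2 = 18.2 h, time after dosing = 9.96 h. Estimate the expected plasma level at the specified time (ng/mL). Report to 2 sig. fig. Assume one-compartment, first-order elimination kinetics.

3600 ng/mL

k = ln2 / t½ = 0.693147 / 18.2 = 0.03809 h⁻¹
C = C₀ · e^(−k·t) = 5.300 × e^(−0.03809 × 9.96)
  = 5.300 × 0.6843 = 3.627 mg/L
Convert: 3.627 mg/L × 1000 = 3627 ng/mL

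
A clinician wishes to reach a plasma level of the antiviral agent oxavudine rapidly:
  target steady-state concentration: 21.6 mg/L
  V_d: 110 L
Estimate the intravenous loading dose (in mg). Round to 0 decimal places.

LD = Css × Vd = 21.6 × 110 = 2376 mg

2376 mg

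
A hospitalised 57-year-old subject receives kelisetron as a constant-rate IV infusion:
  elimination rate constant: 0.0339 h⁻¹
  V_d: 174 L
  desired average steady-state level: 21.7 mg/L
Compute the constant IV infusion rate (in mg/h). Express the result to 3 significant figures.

CL = k × Vd = 0.03390 × 174 = 5.899 L/h
At steady state, infusion rate R₀ = Css × CL = 21.7 × 5.899 = 128.0 mg/h

128 mg/h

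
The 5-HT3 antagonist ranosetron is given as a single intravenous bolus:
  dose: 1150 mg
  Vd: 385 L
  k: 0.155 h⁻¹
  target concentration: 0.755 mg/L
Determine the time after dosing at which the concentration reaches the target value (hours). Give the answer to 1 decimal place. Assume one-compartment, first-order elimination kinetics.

C₀ = Dose / Vd = 1150 / 385 = 2.987 mg/L
t = ln(C₀ / C) / k = ln(2.987 / 0.755) / 0.1550
  = ln(3.956) / 0.1550 = 1.375 / 0.1550 = 8.871 h

8.9 h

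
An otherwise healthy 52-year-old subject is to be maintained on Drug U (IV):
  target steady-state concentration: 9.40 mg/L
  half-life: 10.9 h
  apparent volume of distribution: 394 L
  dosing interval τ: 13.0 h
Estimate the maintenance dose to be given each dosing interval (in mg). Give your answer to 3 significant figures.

k = ln2 / t½ = 0.693147 / 10.9 = 0.06359 h⁻¹
CL = k × Vd = 0.06359 × 394 = 25.05 L/h
At steady state, Dose/τ = Css × CL.
Dose = Css × CL × τ = 9.40 × 25.05 × 13.0 = 3061 mg

3060 mg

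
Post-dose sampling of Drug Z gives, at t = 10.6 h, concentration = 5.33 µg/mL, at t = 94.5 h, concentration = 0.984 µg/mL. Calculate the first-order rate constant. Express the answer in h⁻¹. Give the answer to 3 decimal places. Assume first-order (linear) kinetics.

k = ln(C₁/C₂) / (t₂ − t₁) = ln(5.33/0.984) / (94.5 − 10.6)
  = 1.689 / 83.90 = 0.02013 h⁻¹

0.020 h⁻¹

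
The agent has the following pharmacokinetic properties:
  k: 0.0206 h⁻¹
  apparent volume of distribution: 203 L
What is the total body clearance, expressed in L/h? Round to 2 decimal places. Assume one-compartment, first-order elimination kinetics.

4.18 L/h

CL = k × Vd = 0.0206 × 203 = 4.182 L/h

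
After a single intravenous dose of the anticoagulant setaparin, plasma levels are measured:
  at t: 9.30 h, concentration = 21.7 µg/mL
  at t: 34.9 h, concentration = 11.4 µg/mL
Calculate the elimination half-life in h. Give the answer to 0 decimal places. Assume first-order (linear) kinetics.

k = ln(C₁/C₂) / (t₂ − t₁) = ln(21.7/11.4) / (34.9 − 9.30)
  = 0.6437 / 25.60 = 0.02514 h⁻¹
t½ = ln2 / k = 0.693147 / 0.02514 = 27.57 h

28 h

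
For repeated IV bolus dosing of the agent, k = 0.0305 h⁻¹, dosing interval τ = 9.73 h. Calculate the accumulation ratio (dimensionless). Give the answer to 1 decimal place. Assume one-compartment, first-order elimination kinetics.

3.9

e^(−kτ) = e^(−0.03050 × 9.73) = 0.7432
Accumulation ratio R = 1 / (1 − e^(−kτ)) = 1 / (1 − 0.7432) = 3.894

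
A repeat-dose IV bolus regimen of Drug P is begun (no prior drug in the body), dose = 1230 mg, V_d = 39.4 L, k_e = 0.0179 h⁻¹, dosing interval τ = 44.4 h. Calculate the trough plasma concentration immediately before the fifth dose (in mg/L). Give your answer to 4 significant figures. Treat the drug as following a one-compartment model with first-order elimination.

24.65 mg/L

C₀ per dose = Dose / Vd = 1230 / 39.4 = 31.22 mg/L
Fraction remaining after one interval: r = e^(−kτ) = e^(−0.01790 × 44.4) = 0.4517
Before dose 5, 4 doses have been given (aged 1τ, 2τ, 3τ, 4τ).
C_trough = C₀ × (r + r² + … + r^4) = C₀ × r(1−r^4)/(1−r)
        = 31.22 × 0.4517 × (1 − 0.04163) / (1 − 0.4517) = 24.65 mg/L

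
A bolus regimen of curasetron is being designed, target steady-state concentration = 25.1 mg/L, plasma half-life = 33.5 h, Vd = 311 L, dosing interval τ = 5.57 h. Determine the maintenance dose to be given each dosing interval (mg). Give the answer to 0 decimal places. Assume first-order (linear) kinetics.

900 mg

k = ln2 / t½ = 0.693147 / 33.5 = 0.02069 h⁻¹
CL = k × Vd = 0.02069 × 311 = 6.435 L/h
At steady state, Dose/τ = Css × CL.
Dose = Css × CL × τ = 25.1 × 6.435 × 5.57 = 899.7 mg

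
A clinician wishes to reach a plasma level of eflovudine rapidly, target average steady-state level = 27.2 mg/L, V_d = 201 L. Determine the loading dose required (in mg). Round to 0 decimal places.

5467 mg

LD = Css × Vd = 27.2 × 201 = 5467 mg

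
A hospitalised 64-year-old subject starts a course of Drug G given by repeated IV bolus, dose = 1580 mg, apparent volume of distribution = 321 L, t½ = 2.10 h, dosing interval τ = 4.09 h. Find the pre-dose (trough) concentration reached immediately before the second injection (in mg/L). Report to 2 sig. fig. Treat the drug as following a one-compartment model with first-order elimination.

1.3 mg/L

C₀ per dose = Dose / Vd = 1580 / 321 = 4.922 mg/L
k = ln2 / t½ = 0.693147 / 2.10 = 0.3301 h⁻¹
Fraction remaining after one interval: r = e^(−kτ) = e^(−0.3301 × 4.09) = 0.2592
Before dose 2, 1 dose has been given (aged 1τ).
C_trough = C₀ × r = 4.922 × 0.2592 = 1.276 mg/L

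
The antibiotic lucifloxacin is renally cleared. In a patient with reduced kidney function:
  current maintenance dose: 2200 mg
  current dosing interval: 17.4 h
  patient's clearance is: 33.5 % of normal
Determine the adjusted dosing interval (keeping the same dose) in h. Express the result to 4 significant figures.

51.94 h

To keep the same average steady-state level, dosing rate must scale with clearance.
CL ratio = 33.5 / 100 = 0.3350
New interval (same dose) = 17.4 / 0.3350 = 51.94 h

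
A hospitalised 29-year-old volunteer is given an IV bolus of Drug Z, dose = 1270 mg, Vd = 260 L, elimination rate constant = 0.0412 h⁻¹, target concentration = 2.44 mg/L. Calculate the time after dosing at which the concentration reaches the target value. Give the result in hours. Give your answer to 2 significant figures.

C₀ = Dose / Vd = 1270 / 260 = 4.885 mg/L
t = ln(C₀ / C) / k = ln(4.885 / 2.44) / 0.04120
  = ln(2.002) / 0.04120 = 0.6941 / 0.04120 = 16.85 h

17 h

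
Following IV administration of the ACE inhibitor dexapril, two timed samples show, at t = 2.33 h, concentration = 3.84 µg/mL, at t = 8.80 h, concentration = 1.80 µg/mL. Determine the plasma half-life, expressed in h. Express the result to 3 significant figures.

k = ln(C₁/C₂) / (t₂ − t₁) = ln(3.84/1.80) / (8.80 − 2.33)
  = 0.7577 / 6.470 = 0.1171 h⁻¹
t½ = ln2 / k = 0.693147 / 0.1171 = 5.919 h

5.92 h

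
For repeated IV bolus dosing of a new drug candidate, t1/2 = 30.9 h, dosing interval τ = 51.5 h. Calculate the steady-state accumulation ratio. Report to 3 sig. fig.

1.46

k = ln2 / t½ = 0.693147 / 30.9 = 0.02243 h⁻¹
e^(−kτ) = e^(−0.02243 × 51.5) = 0.3150
Accumulation ratio R = 1 / (1 − e^(−kτ)) = 1 / (1 − 0.3150) = 1.460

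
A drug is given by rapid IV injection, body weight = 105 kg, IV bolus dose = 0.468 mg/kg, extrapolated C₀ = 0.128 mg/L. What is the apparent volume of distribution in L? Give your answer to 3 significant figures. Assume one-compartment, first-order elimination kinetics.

Dose = 0.468 × 105 = 49.14 mg
Vd = Dose / C₀ = 49.14 / 0.128 = 383.9 L

384 L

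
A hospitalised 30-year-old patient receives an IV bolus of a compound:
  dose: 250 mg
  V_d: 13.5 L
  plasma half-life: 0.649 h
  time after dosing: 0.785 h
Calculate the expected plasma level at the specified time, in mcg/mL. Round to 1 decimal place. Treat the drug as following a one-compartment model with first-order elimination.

C₀ = Dose / Vd = 250.0 / 13.5 = 18.52 mg/L
k = ln2 / t½ = 0.693147 / 0.649 = 1.068 h⁻¹
C = C₀ · e^(−k·t) = 18.52 × e^(−1.068 × 0.785)
  = 18.52 × 0.4324 = 8.008 mg/L
(8.008 mg/L = 8.008 mcg/mL)

8.0 mcg/mL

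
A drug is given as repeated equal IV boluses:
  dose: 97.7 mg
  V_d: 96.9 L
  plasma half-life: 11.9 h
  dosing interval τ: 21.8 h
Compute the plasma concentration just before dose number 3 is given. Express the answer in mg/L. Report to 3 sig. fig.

C₀ per dose = Dose / Vd = 97.7 / 96.9 = 1.008 mg/L
k = ln2 / t½ = 0.693147 / 11.9 = 0.05825 h⁻¹
Fraction remaining after one interval: r = e^(−kτ) = e^(−0.05825 × 21.8) = 0.2809
Before dose 3, 2 doses have been given (aged 1τ, 2τ).
C_trough = C₀ × (r + r²) = 1.008 × (0.2809 + 0.07890) = 0.3627 mg/L

0.363 mg/L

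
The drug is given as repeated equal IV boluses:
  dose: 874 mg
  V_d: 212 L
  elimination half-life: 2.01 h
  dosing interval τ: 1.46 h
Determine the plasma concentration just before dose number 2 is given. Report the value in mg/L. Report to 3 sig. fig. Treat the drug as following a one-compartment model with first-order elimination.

2.49 mg/L

C₀ per dose = Dose / Vd = 874 / 212 = 4.123 mg/L
k = ln2 / t½ = 0.693147 / 2.01 = 0.3448 h⁻¹
Fraction remaining after one interval: r = e^(−kτ) = e^(−0.3448 × 1.46) = 0.6045
Before dose 2, 1 dose has been given (aged 1τ).
C_trough = C₀ × r = 4.123 × 0.6045 = 2.492 mg/L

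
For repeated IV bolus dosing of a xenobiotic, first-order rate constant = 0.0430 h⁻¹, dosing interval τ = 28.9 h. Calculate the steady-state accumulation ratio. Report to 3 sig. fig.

e^(−kτ) = e^(−0.04300 × 28.9) = 0.2886
Accumulation ratio R = 1 / (1 − e^(−kτ)) = 1 / (1 − 0.2886) = 1.406

1.41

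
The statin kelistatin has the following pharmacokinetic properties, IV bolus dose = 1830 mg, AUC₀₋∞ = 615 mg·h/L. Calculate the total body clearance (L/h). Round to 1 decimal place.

CL = Dose / AUC = 1830 / 615 = 2.976 L/h

3.0 L/h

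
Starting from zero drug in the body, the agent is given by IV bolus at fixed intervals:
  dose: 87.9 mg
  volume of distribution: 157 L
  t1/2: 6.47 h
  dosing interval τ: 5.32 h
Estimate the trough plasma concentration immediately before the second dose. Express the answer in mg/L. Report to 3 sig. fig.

0.317 mg/L

C₀ per dose = Dose / Vd = 87.9 / 157 = 0.5599 mg/L
k = ln2 / t½ = 0.693147 / 6.47 = 0.1071 h⁻¹
Fraction remaining after one interval: r = e^(−kτ) = e^(−0.1071 × 5.32) = 0.5657
Before dose 2, 1 dose has been given (aged 1τ).
C_trough = C₀ × r = 0.5599 × 0.5657 = 0.3167 mg/L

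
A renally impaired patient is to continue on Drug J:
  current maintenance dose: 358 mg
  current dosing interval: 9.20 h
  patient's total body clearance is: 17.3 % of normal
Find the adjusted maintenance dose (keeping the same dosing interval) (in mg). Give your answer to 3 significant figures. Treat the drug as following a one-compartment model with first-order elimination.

To keep the same average steady-state level, dosing rate must scale with clearance.
CL ratio = 17.3 / 100 = 0.1730
New dose (same interval) = 358 × 0.1730 = 61.93 mg

61.9 mg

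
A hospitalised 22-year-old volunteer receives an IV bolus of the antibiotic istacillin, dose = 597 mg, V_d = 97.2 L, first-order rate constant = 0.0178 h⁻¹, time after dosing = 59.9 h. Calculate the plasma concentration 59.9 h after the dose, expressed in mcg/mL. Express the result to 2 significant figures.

2.1 mcg/mL

C₀ = Dose / Vd = 597.0 / 97.2 = 6.142 mg/L
C = C₀ · e^(−k·t) = 6.142 × e^(−0.01780 × 59.9)
  = 6.142 × 0.3443 = 2.115 mg/L
(2.115 mg/L = 2.115 mcg/mL)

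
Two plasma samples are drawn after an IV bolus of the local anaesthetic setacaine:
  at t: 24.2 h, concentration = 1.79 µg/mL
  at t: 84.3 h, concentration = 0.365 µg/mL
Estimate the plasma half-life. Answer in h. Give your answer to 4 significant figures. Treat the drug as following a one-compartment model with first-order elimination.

k = ln(C₁/C₂) / (t₂ − t₁) = ln(1.79/0.365) / (84.3 − 24.2)
  = 1.590 / 60.10 = 0.02646 h⁻¹
t½ = ln2 / k = 0.693147 / 0.02646 = 26.20 h

26.20 h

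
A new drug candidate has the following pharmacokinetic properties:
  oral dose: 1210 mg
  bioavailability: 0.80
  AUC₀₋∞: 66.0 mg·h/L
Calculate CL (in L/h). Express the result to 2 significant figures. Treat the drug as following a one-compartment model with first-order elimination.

15 L/h

CL = F·Dose / AUC = 0.80 × 1210 / 66.0 = 14.67 L/h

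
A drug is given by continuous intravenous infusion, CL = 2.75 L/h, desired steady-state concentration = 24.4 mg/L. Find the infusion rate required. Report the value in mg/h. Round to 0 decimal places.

At steady state, infusion rate R₀ = Css × CL = 24.4 × 2.750 = 67.10 mg/h

67 mg/h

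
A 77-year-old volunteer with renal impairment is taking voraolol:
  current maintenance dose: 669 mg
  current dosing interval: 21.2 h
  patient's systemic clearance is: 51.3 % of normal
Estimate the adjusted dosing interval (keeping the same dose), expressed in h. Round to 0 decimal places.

To keep the same average steady-state level, dosing rate must scale with clearance.
CL ratio = 51.3 / 100 = 0.5130
New interval (same dose) = 21.2 / 0.5130 = 41.33 h

41 h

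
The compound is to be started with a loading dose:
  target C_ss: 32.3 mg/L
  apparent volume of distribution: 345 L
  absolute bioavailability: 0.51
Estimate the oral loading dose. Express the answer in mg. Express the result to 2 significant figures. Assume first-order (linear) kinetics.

22000 mg

LD = Css × Vd / F = 32.3 × 345 / 0.51 = 21850 mg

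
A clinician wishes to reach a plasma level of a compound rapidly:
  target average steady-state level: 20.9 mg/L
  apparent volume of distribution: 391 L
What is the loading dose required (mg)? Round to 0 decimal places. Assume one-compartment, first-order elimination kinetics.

8172 mg

LD = Css × Vd = 20.9 × 391 = 8172 mg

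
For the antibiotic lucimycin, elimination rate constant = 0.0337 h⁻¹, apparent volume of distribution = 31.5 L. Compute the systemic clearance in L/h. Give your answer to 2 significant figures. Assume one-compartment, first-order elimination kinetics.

1.1 L/h

CL = k × Vd = 0.0337 × 31.5 = 1.062 L/h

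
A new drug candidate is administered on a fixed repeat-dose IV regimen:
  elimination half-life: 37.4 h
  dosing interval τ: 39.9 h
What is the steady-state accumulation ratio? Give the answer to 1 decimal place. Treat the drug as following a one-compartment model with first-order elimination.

k = ln2 / t½ = 0.693147 / 37.4 = 0.01853 h⁻¹
e^(−kτ) = e^(−0.01853 × 39.9) = 0.4774
Accumulation ratio R = 1 / (1 − e^(−kτ)) = 1 / (1 − 0.4774) = 1.914

1.9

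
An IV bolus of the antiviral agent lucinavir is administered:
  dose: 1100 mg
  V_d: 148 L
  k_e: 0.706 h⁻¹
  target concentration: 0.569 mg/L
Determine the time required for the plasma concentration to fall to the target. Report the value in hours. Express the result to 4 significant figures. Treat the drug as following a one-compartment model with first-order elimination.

C₀ = Dose / Vd = 1100 / 148 = 7.432 mg/L
t = ln(C₀ / C) / k = ln(7.432 / 0.569) / 0.7060
  = ln(13.06) / 0.7060 = 2.570 / 0.7060 = 3.640 h

3.640 h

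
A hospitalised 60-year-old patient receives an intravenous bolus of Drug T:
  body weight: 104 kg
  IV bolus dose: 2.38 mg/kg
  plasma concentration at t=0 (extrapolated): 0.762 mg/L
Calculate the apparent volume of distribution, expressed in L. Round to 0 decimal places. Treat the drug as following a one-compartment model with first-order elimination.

Dose = 2.38 × 104 = 247.5 mg
Vd = Dose / C₀ = 247.5 / 0.762 = 324.8 L

325 L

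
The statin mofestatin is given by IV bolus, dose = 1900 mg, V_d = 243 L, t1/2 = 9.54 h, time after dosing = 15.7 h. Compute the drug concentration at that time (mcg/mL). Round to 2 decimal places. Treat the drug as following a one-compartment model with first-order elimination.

C₀ = Dose / Vd = 1900 / 243 = 7.819 mg/L
k = ln2 / t½ = 0.693147 / 9.54 = 0.07266 h⁻¹
C = C₀ · e^(−k·t) = 7.819 × e^(−0.07266 × 15.7)
  = 7.819 × 0.3196 = 2.499 mg/L
(2.499 mg/L = 2.499 mcg/mL)

2.50 mcg/mL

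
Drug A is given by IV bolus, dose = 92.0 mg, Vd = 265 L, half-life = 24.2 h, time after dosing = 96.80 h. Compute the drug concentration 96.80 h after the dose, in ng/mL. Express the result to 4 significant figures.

C₀ = Dose / Vd = 92.00 / 265 = 0.3472 mg/L
k = ln2 / t½ = 0.693147 / 24.2 = 0.02864 h⁻¹
t / t½ = 96.80 / 24.2 = 4 half-lives
C = C₀ × (1/2)^4 = 0.3472 × 0.06250 = 0.02170 mg/L
Convert: 0.02170 mg/L × 1000 = 21.70 ng/mL

21.70 ng/mL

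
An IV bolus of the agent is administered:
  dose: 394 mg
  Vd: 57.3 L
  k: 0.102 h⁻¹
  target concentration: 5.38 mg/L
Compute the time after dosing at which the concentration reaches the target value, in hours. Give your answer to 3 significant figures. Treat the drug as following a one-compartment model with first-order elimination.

2.41 h

C₀ = Dose / Vd = 394.0 / 57.3 = 6.876 mg/L
t = ln(C₀ / C) / k = ln(6.876 / 5.38) / 0.1020
  = ln(1.278) / 0.1020 = 0.2453 / 0.1020 = 2.405 h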